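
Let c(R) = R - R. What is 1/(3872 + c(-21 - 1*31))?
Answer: 1/3872 ≈ 0.00025826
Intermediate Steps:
c(R) = 0
1/(3872 + c(-21 - 1*31)) = 1/(3872 + 0) = 1/3872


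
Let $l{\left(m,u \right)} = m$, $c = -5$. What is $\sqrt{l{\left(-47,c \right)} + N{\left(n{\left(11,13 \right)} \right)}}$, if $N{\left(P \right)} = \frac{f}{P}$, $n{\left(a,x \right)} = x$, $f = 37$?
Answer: $\frac{i \sqrt{7462}}{13} \approx 6.6448 i$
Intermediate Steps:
$N{\left(P \right)} = \frac{37}{P}$
$\sqrt{l{\left(-47,c \right)} + N{\left(n{\left(11,13 \right)} \right)}} = \sqrt{-47 + \frac{37}{13}} = \sqrt{- \frac{574}{13}} = \frac{i \sqrt{7462}}{13}$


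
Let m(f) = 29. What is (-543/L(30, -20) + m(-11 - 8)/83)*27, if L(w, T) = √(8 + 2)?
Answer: 783/83 - 14661*√10/10 ≈ -4626.8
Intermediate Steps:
L(w, T) = √10
(-543/L(30, -20) + m(-11 - 8)/83)*27 = (-543*√10/10 + 29/83)*27 = (29/83 - 543*√10/10)*27 = 783/83 - 14661*√10/10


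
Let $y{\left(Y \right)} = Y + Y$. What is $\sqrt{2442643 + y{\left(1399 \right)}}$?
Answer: $\sqrt{2445441} \approx 1563.8$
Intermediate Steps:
$y{\left(Y \right)} = 2 Y$
$\sqrt{2442643 + y{\left(1399 \right)}} = \sqrt{2442643 + 2 \cdot 1399} = \sqrt{2442643 + 2798} = \sqrt{2445441}$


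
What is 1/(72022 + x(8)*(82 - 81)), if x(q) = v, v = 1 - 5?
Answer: 1/72018 ≈ 1.3885e-5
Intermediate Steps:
v = -4
x(q) = -4
1/(72022 + x(8)*(82 - 81)) = 1/(72022 - 4*(82 - 81)) = 1/(72022 - 4*1) = 1/(72022 - 4) = 1/72018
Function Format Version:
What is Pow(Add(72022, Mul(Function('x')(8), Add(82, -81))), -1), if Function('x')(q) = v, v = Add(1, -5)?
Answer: Rational(1, 72018) ≈ 1.3885e-5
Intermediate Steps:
v = -4
Function('x')(q) = -4
Pow(Add(72022, Mul(Function('x')(8), Add(82, -81))), -1) = Pow(Add(72022, Mul(-4, Add(82, -81))), -1) = Pow(Add(72022, Mul(-4, 1)), -1) = Pow(Add(72022, -4), -1) = Pow(72018, -1) = Rational(1, 72018)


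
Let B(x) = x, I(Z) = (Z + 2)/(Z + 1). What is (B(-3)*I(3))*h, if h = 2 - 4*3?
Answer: 75/2 ≈ 37.500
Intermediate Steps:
I(Z) = (2 + Z)/(1 + Z)
h = -10 (h = 2 - 12 = -10)
(B(-3)*I(3))*h = -3*(2 + 3)/(1 + 3)*(-10) = -3*5/4*(-10) = -15/4*(-10) = 75/2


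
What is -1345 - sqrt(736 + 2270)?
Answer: -1345 - 3*sqrt(334) ≈ -1399.8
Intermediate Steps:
-1345 - sqrt(736 + 2270) = -1345 - sqrt(3006) = -1345 - 3*sqrt(334)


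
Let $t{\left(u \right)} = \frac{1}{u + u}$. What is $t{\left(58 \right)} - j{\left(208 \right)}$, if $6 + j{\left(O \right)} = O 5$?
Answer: $- \frac{119943}{116} \approx -1034.0$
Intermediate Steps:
$j{\left(O \right)} = -6 + 5 O$ ($j{\left(O \right)} = -6 + O 5 = -6 + 5 O$)
$t{\left(u \right)} = \frac{1}{2 u}$
$t{\left(58 \right)} - j{\left(208 \right)} = \frac{1}{2 \cdot 58} - \left(-6 + 5 \cdot 208\right) = \frac{1}{2} \cdot \frac{1}{58} - \left(-6 + 1040\right) = \frac{1}{116} - 1034 = - \frac{119943}{116}$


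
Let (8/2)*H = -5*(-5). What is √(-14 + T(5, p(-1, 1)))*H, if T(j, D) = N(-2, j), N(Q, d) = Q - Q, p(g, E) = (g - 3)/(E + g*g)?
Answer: 25*I*√14/4 ≈ 23.385*I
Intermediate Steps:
p(g, E) = (-3 + g)/(E + g²)
N(Q, d) = 0
T(j, D) = 0
H = 25/4 (H = (-5*(-5))/4 = (¼)*25 = 25/4 ≈ 6.2500)
√(-14 + T(5, p(-1, 1)))*H = √(-14 + 0)*(25/4) = √(-14)*(25/4) = (I*√14)*(25/4) = 25*I*√14/4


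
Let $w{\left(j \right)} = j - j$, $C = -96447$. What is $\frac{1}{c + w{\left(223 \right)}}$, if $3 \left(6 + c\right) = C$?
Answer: $- \frac{1}{32155} \approx -3.1099 \cdot 10^{-5}$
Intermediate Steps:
$w{\left(j \right)} = 0$
$c = -32155$ ($c = -6 + \frac{1}{3} \left(-96447\right) = -6 - 32149 = -32155$)
$\frac{1}{c + w{\left(223 \right)}} = \frac{1}{-32155 + 0} = \frac{1}{-32155} = - \frac{1}{32155}$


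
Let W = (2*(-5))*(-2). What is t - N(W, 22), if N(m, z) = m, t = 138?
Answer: 118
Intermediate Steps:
W = 20 (W = -10*(-2) = 20)
t - N(W, 22) = 138 - 1*20 = 138 - 20 = 118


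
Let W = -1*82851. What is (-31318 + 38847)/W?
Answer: -7529/82851 ≈ -0.090874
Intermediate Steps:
W = -82851
(-31318 + 38847)/W = (-31318 + 38847)/(-82851) = 7529*(-1/82851) = -7529/82851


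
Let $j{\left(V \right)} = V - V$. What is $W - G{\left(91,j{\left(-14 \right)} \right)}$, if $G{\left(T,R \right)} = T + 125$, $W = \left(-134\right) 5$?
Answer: $-886$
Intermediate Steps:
$W = -670$
$j{\left(V \right)} = 0$
$G{\left(T,R \right)} = 125 + T$
$W - G{\left(91,j{\left(-14 \right)} \right)} = -670 - \left(125 + 91\right) = -670 - 216 = -886$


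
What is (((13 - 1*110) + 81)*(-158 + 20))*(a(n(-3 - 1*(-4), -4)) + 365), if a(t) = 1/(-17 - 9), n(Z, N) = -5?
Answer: 10475856/13 ≈ 8.0584e+5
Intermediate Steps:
a(t) = -1/26 (a(t) = 1/(-26) = -1/26)
(((13 - 1*110) + 81)*(-158 + 20))*(a(n(-3 - 1*(-4), -4)) + 365) = (((13 - 1*110) + 81)*(-158 + 20))*(-1/26 + 365) = (((13 - 110) + 81)*(-138))*(9489/26) = ((-97 + 81)*(-138))*(9489/26) = -16*(-138)*(9489/26) = 2208*(9489/26) = 10475856/13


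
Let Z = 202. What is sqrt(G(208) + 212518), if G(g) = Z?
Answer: 4*sqrt(13295) ≈ 461.22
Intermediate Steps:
G(g) = 202
sqrt(G(208) + 212518) = sqrt(202 + 212518) = sqrt(212720) = 4*sqrt(13295)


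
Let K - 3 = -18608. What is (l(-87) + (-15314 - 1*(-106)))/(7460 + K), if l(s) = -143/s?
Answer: 1322953/969615 ≈ 1.3644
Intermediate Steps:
K = -18605 (K = 3 - 18608 = -18605)
(l(-87) + (-15314 - 1*(-106)))/(7460 + K) = (-143/(-87) + (-15314 - 1*(-106)))/(7460 - 18605) = (-143*(-1/87) + (-15314 + 106))/(-11145) = (143/87 - 15208)*(-1/11145) = -1322953/87*(-1/11145) = 1322953/969615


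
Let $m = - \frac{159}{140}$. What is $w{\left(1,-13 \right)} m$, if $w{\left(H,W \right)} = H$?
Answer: $- \frac{159}{140} \approx -1.1357$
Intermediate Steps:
$m = - \frac{159}{140}$ ($m = \left(-159\right) \frac{1}{140} = - \frac{159}{140} \approx -1.1357$)
$w{\left(1,-13 \right)} m = 1 \left(- \frac{159}{140}\right) = - \frac{159}{140}$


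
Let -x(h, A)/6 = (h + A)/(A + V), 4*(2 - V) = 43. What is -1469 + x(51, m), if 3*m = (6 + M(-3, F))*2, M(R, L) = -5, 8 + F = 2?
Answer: -138773/97 ≈ -1430.6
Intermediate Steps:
V = -35/4 (V = 2 - 1/4*43 = 2 - 43/4 = -35/4 ≈ -8.7500)
F = -6 (F = -8 + 2 = -6)
m = 2/3 (m = ((6 - 5)*2)/3 = (1*2)/3 = (1/3)*2 = 2/3 ≈ 0.66667)
x(h, A) = -6*(A + h)/(-35/4 + A) (x(h, A) = -6*(h + A)/(A - 35/4) = -6*(A + h)/(-35/4 + A))
-1469 + x(51, m) = -1469 + 24*(-1*2/3 - 1*51)/(-35 + 4*(2/3)) = -1469 + 24*(-2/3 - 51)/(-35 + 8/3) = -1469 + 24*(-155/3)/(-97/3) = -1469 + 24*(-3/97)*(-155/3) = -1469 + 3720/97 = -138773/97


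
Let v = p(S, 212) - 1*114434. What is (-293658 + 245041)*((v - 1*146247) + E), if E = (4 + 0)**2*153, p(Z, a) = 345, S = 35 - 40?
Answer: 12537740896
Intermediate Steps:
S = -5
v = -114089 (v = 345 - 1*114434 = 345 - 114434 = -114089)
E = 2448 (E = 4**2*153 = 16*153 = 2448)
(-293658 + 245041)*((v - 1*146247) + E) = (-293658 + 245041)*((-114089 - 1*146247) + 2448) = -48617*((-114089 - 146247) + 2448) = -48617*(-260336 + 2448) = -48617*(-257888) = 12537740896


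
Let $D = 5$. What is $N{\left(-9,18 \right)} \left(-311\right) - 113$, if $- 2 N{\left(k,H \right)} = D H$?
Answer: $13882$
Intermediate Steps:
$N{\left(k,H \right)} = - \frac{5 H}{2}$
$N{\left(-9,18 \right)} \left(-311\right) - 113 = \left(- \frac{5}{2}\right) 18 \left(-311\right) - 113 = \left(-45\right) \left(-311\right) - 113 = 13995 - 113 = 13882$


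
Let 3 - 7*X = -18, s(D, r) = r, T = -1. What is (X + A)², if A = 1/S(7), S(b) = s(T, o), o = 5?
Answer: 256/25 ≈ 10.240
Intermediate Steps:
S(b) = 5
X = 3 (X = 3/7 - ⅐*(-18) = 3/7 + 18/7 = 3)
A = ⅕ (A = 1/5 = ⅕ ≈ 0.20000)
(X + A)² = (3 + ⅕)² = (16/5)² = 256/25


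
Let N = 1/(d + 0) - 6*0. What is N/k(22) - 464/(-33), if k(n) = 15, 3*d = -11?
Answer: 2317/165 ≈ 14.042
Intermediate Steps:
d = -11/3 (d = (1/3)*(-11) = -11/3 ≈ -3.6667)
N = -3/11 (N = 1/(-11/3 + 0) - 6*0 = 1/(-11/3) + 0 = -3/11 + 0 = -3/11 ≈ -0.27273)
N/k(22) - 464/(-33) = -3/11/15 - 464/(-33) = -3/11*1/15 - 464*(-1/33) = -1/55 + 464/33 = 2317/165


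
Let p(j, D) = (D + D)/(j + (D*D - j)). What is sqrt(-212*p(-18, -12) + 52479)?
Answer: sqrt(472629)/3 ≈ 229.16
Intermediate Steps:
p(j, D) = 2/D (p(j, D) = (2*D)/(j + (D**2 - j)) = (2*D)/(D**2) = (2*D)/D**2 = 2/D)
sqrt(-212*p(-18, -12) + 52479) = sqrt(-424/(-12) + 52479) = sqrt(-424*(-1)/12 + 52479) = sqrt(-212*(-1/6) + 52479) = sqrt(106/3 + 52479) = sqrt(157543/3) = sqrt(472629)/3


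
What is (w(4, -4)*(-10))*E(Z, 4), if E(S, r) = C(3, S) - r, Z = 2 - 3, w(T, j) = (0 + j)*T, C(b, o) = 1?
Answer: -480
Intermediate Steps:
w(T, j) = T*j (w(T, j) = j*T = T*j)
Z = -1
E(S, r) = 1 - r
(w(4, -4)*(-10))*E(Z, 4) = ((4*(-4))*(-10))*(1 - 1*4) = (-16*(-10))*(1 - 4) = 160*(-3) = -480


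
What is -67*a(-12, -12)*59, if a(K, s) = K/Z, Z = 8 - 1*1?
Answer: 47436/7 ≈ 6776.6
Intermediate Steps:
Z = 7 (Z = 8 - 1 = 7)
a(K, s) = K/7
-67*a(-12, -12)*59 = -67*(-12)/7*59 = -67*(-12/7)*59 = (804/7)*59 = 47436/7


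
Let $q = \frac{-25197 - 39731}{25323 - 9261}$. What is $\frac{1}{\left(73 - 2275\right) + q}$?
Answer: $- \frac{8031}{17716726} \approx -0.0004533$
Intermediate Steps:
$q = - \frac{32464}{8031}$ ($q = - \frac{64928}{16062} = \left(-64928\right) \frac{1}{16062} = - \frac{32464}{8031} \approx -4.0423$)
$\frac{1}{\left(73 - 2275\right) + q} = \frac{1}{\left(73 - 2275\right) - \frac{32464}{8031}} = \frac{1}{-2202 - \frac{32464}{8031}} = \frac{1}{- \frac{17716726}{8031}} = - \frac{8031}{17716726}$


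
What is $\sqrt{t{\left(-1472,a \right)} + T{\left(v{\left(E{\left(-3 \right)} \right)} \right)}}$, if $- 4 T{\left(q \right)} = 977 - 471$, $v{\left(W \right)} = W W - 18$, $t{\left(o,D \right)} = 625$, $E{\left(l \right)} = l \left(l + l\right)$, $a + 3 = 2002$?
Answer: $\frac{\sqrt{1994}}{2} \approx 22.327$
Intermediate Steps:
$a = 1999$ ($a = -3 + 2002 = 1999$)
$E{\left(l \right)} = 2 l^{2}$ ($E{\left(l \right)} = l 2 l = 2 l^{2}$)
$v{\left(W \right)} = -18 + W^{2}$ ($v{\left(W \right)} = W^{2} - 18 = -18 + W^{2}$)
$T{\left(q \right)} = - \frac{253}{2}$ ($T{\left(q \right)} = - \frac{977 - 471}{4} = \left(- \frac{1}{4}\right) 506 = - \frac{253}{2}$)
$\sqrt{t{\left(-1472,a \right)} + T{\left(v{\left(E{\left(-3 \right)} \right)} \right)}} = \sqrt{625 - \frac{253}{2}} = \sqrt{\frac{997}{2}} = \frac{\sqrt{1994}}{2}$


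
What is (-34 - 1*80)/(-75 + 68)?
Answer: 114/7 ≈ 16.286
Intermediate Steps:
(-34 - 1*80)/(-75 + 68) = (-34 - 80)/(-7) = -1/7*(-114) = 114/7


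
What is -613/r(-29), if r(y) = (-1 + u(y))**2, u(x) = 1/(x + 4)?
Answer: -383125/676 ≈ -566.75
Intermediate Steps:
u(x) = 1/(4 + x)
r(y) = (-1 + 1/(4 + y))**2
-613/r(-29) = -613*(4 - 29)**2/(3 - 29)**2 = -613/((-26)**2/(-25)**2) = -613/(676*(1/625)) = -613/676/625 = -613*625/676 = -383125/676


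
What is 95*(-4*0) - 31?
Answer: -31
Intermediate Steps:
95*(-4*0) - 31 = 95*0 - 31 = 0 - 31 = -31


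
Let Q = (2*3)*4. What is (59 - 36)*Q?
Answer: 552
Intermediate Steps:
Q = 24 (Q = 6*4 = 24)
(59 - 36)*Q = (59 - 36)*24 = 23*24 = 552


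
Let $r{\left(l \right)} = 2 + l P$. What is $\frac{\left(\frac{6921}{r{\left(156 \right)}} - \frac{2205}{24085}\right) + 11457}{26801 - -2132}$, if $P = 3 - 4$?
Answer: $\frac{8465602455}{21463020194} \approx 0.39443$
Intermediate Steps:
$P = -1$ ($P = 3 - 4 = -1$)
$r{\left(l \right)} = 2 - l$ ($r{\left(l \right)} = 2 + l \left(-1\right) = 2 - l$)
$\frac{\left(\frac{6921}{r{\left(156 \right)}} - \frac{2205}{24085}\right) + 11457}{26801 - -2132} = \frac{\left(\frac{6921}{2 - 156} - \frac{2205}{24085}\right) + 11457}{26801 - -2132} = \frac{\left(\frac{6921}{2 - 156} - \frac{441}{4817}\right) + 11457}{26801 + 2132} = \frac{\left(\frac{6921}{-154} - \frac{441}{4817}\right) + 11457}{28933} = \left(\left(6921 \left(- \frac{1}{154}\right) - \frac{441}{4817}\right) + 11457\right) \frac{1}{28933} = \left(\left(- \frac{6921}{154} - \frac{441}{4817}\right) + 11457\right) \frac{1}{28933} = \left(- \frac{33406371}{741818} + 11457\right) \frac{1}{28933} = \frac{8465602455}{741818} \cdot \frac{1}{28933} = \frac{8465602455}{21463020194}$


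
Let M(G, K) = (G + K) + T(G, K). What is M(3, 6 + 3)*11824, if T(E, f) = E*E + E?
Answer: 283776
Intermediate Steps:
T(E, f) = E + E² (T(E, f) = E² + E = E + E²)
M(G, K) = G + K + G*(1 + G) (M(G, K) = (G + K) + G*(1 + G) = G + K + G*(1 + G))
M(3, 6 + 3)*11824 = (3 + (6 + 3) + 3*(1 + 3))*11824 = (3 + 9 + 3*4)*11824 = (3 + 9 + 12)*11824 = 24*11824 = 283776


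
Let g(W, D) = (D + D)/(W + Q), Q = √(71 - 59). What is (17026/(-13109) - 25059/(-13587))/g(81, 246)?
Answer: 874495521/9736788404 + 10796241*√3/4868394202 ≈ 0.093655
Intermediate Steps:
Q = 2*√3 (Q = √12 = 2*√3 ≈ 3.4641)
g(W, D) = 2*D/(W + 2*√3) (g(W, D) = (D + D)/(W + 2*√3) = (2*D)/(W + 2*√3) = 2*D/(W + 2*√3))
(17026/(-13109) - 25059/(-13587))/g(81, 246) = (17026/(-13109) - 25059/(-13587))/((2*246/(81 + 2*√3))) = (17026*(-1/13109) - 25059*(-1/13587))/((492/(81 + 2*√3))) = (-17026/13109 + 8353/4529)*(27/164 + √3/246) = 32388723*(27/164 + √3/246)/59370661 = 874495521/9736788404 + 10796241*√3/4868394202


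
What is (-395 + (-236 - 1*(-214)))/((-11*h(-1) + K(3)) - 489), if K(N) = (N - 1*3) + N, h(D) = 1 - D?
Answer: 417/508 ≈ 0.82087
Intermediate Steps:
K(N) = -3 + 2*N (K(N) = (N - 3) + N = (-3 + N) + N = -3 + 2*N)
(-395 + (-236 - 1*(-214)))/((-11*h(-1) + K(3)) - 489) = (-395 + (-236 - 1*(-214)))/((-11*(1 - 1*(-1)) + (-3 + 2*3)) - 489) = (-395 + (-236 + 214))/((-11*(1 + 1) + (-3 + 6)) - 489) = (-395 - 22)/((-11*2 + 3) - 489) = -417/((-22 + 3) - 489) = -417/(-19 - 489) = -417/(-508) = -417*(-1/508) = 417/508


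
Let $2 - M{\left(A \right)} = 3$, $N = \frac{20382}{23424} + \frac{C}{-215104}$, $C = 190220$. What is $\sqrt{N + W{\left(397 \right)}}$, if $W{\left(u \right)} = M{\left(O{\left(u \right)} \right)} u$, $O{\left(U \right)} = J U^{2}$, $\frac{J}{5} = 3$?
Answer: $\frac{i \sqrt{1068028129108091}}{1640168} \approx 19.925 i$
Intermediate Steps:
$N = - \frac{186103}{13121344}$ ($N = \frac{20382}{23424} + \frac{190220}{-215104} = 20382 \cdot \frac{1}{23424} + 190220 \left(- \frac{1}{215104}\right) = \frac{3397}{3904} - \frac{47555}{53776} = - \frac{186103}{13121344} \approx -0.014183$)
$J = 15$ ($J = 5 \cdot 3 = 15$)
$O{\left(U \right)} = 15 U^{2}$
$M{\left(A \right)} = -1$ ($M{\left(A \right)} = 2 - 3 = -1$)
$W{\left(u \right)} = - u$
$\sqrt{N + W{\left(397 \right)}} = \sqrt{- \frac{186103}{13121344} - 397} = \sqrt{- \frac{5209359671}{13121344}} = \frac{i \sqrt{1068028129108091}}{1640168}$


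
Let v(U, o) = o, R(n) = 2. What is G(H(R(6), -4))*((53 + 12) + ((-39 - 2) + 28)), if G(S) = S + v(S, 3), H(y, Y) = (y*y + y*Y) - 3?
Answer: -208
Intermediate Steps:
H(y, Y) = -3 + y**2 + Y*y (H(y, Y) = (y**2 + Y*y) - 3 = -3 + y**2 + Y*y)
G(S) = 3 + S (G(S) = S + 3 = 3 + S)
G(H(R(6), -4))*((53 + 12) + ((-39 - 2) + 28)) = (3 + (-3 + 2**2 - 4*2))*((53 + 12) + ((-39 - 2) + 28)) = (3 + (-3 + 4 - 8))*(65 + (-41 + 28)) = (3 - 7)*(65 - 13) = -4*52 = -208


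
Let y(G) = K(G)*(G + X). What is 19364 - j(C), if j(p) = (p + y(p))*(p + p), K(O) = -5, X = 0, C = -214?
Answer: 385732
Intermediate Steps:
y(G) = -5*G (y(G) = -5*(G + 0) = -5*G)
j(p) = -8*p**2 (j(p) = (p - 5*p)*(p + p) = (-4*p)*(2*p) = -8*p**2)
19364 - j(C) = 19364 - (-8)*(-214)**2 = 19364 - (-8)*45796 = 19364 - 1*(-366368) = 19364 + 366368 = 385732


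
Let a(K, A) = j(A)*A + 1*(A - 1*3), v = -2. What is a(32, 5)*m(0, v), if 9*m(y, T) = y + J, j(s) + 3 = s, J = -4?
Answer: -16/3 ≈ -5.3333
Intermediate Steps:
j(s) = -3 + s
m(y, T) = -4/9 + y/9 (m(y, T) = (y - 4)/9 = (-4 + y)/9 = -4/9 + y/9)
a(K, A) = -3 + A + A*(-3 + A) (a(K, A) = (-3 + A)*A + 1*(A - 1*3) = A*(-3 + A) + 1*(A - 3) = A*(-3 + A) + 1*(-3 + A) = A*(-3 + A) + (-3 + A) = -3 + A + A*(-3 + A))
a(32, 5)*m(0, v) = (-3 + 5 + 5*(-3 + 5))*(-4/9 + (1/9)*0) = (-3 + 5 + 5*2)*(-4/9 + 0) = (-3 + 5 + 10)*(-4/9) = 12*(-4/9) = -16/3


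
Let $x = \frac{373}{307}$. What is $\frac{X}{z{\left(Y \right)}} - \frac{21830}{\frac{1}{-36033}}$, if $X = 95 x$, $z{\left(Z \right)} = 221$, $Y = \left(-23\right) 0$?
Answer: $\frac{53368476695765}{67847} \approx 7.866 \cdot 10^{8}$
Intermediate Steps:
$x = \frac{373}{307}$ ($x = 373 \cdot \frac{1}{307} = \frac{373}{307} \approx 1.215$)
$Y = 0$
$X = \frac{35435}{307}$ ($X = 95 \cdot \frac{373}{307} = \frac{35435}{307} \approx 115.42$)
$\frac{X}{z{\left(Y \right)}} - \frac{21830}{\frac{1}{-36033}} = \frac{35435}{307 \cdot 221} - \frac{21830}{\frac{1}{-36033}} = \frac{35435}{307} \cdot \frac{1}{221} - \frac{21830}{- \frac{1}{36033}} = \frac{35435}{67847} - -786600390 = \frac{35435}{67847} + 786600390 = \frac{53368476695765}{67847}$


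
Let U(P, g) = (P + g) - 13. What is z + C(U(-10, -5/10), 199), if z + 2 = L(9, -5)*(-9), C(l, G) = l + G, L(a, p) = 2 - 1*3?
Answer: 365/2 ≈ 182.50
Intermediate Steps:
U(P, g) = -13 + P + g
L(a, p) = -1 (L(a, p) = 2 - 3 = -1)
C(l, G) = G + l
z = 7 (z = -2 - 1*(-9) = -2 + 9 = 7)
z + C(U(-10, -5/10), 199) = 7 + (199 + (-13 - 10 - 5/10)) = 7 + (199 + (-13 - 10 - 5*⅒)) = 7 + (199 + (-13 - 10 - ½)) = 7 + (199 - 47/2) = 7 + 351/2 = 365/2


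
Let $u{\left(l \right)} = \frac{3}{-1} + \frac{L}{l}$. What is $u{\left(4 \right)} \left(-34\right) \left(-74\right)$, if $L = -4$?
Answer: $-10064$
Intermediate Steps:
$u{\left(l \right)} = -3 - \frac{4}{l}$ ($u{\left(l \right)} = \frac{3}{-1} - \frac{4}{l} = 3 \left(-1\right) - \frac{4}{l} = -3 - \frac{4}{l}$)
$u{\left(4 \right)} \left(-34\right) \left(-74\right) = \left(-3 - \frac{4}{4}\right) \left(-34\right) \left(-74\right) = \left(-3 - 1\right) \left(-34\right) \left(-74\right) = \left(-4\right) \left(-34\right) \left(-74\right) = 136 \left(-74\right) = -10064$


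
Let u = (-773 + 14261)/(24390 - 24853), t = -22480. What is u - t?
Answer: 10394752/463 ≈ 22451.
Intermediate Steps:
u = -13488/463 (u = 13488/(-463) = 13488*(-1/463) = -13488/463 ≈ -29.132)
u - t = -13488/463 - 1*(-22480) = -13488/463 + 22480 = 10394752/463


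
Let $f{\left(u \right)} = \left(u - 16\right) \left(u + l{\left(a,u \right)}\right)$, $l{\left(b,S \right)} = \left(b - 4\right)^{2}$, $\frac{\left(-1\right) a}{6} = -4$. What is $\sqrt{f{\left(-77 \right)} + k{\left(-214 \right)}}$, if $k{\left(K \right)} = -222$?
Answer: $i \sqrt{30261} \approx 173.96 i$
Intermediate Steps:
$a = 24$ ($a = \left(-6\right) \left(-4\right) = 24$)
$l{\left(b,S \right)} = \left(-4 + b\right)^{2}$
$f{\left(u \right)} = \left(-16 + u\right) \left(400 + u\right)$ ($f{\left(u \right)} = \left(u - 16\right) \left(u + \left(-4 + 24\right)^{2}\right) = \left(-16 + u\right) \left(u + 20^{2}\right) = \left(-16 + u\right) \left(u + 400\right) = \left(-16 + u\right) \left(400 + u\right)$)
$\sqrt{f{\left(-77 \right)} + k{\left(-214 \right)}} = \sqrt{\left(-6400 + \left(-77\right)^{2} + 384 \left(-77\right)\right) - 222} = \sqrt{\left(-6400 + 5929 - 29568\right) - 222} = \sqrt{-30039 - 222} = \sqrt{-30261} = i \sqrt{30261}$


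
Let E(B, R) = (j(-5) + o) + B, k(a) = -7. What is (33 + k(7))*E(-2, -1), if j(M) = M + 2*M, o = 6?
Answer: -286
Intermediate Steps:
j(M) = 3*M
E(B, R) = -9 + B (E(B, R) = (3*(-5) + 6) + B = (-15 + 6) + B = -9 + B)
(33 + k(7))*E(-2, -1) = (33 - 7)*(-9 - 2) = 26*(-11) = -286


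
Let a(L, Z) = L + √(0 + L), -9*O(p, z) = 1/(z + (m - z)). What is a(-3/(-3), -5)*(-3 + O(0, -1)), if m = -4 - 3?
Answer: -376/63 ≈ -5.9683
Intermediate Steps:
m = -7
O(p, z) = 1/63 (O(p, z) = -1/(9*(z + (-7 - z))) = -⅑/(-7) = -⅑*(-⅐) = 1/63)
a(L, Z) = L + √L
a(-3/(-3), -5)*(-3 + O(0, -1)) = (-3/(-3) + √(-3/(-3)))*(-3 + 1/63) = (-3*(-⅓) + √(-3*(-⅓)))*(-188/63) = (1 + √1)*(-188/63) = (1 + 1)*(-188/63) = 2*(-188/63) = -376/63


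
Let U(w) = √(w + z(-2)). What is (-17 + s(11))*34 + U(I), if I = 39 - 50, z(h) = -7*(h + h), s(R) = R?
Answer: -204 + √17 ≈ -199.88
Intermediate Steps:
z(h) = -14*h
I = -11
U(w) = √(28 + w) (U(w) = √(w - 14*(-2)) = √(w + 28) = √(28 + w))
(-17 + s(11))*34 + U(I) = (-17 + 11)*34 + √(28 - 11) = -6*34 + √17 = -204 + √17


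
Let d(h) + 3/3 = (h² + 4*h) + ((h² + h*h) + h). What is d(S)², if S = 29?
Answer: 7112889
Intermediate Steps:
d(h) = -1 + 3*h² + 5*h (d(h) = -1 + ((h² + 4*h) + ((h² + h*h) + h)) = -1 + ((h² + 4*h) + ((h² + h²) + h)) = -1 + ((h² + 4*h) + (2*h² + h)) = -1 + ((h² + 4*h) + (h + 2*h²)) = -1 + (3*h² + 5*h) = -1 + 3*h² + 5*h)
d(S)² = (-1 + 3*29² + 5*29)² = (-1 + 3*841 + 145)² = (-1 + 2523 + 145)² = 2667² = 7112889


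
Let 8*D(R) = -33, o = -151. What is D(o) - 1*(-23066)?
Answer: 184495/8 ≈ 23062.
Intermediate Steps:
D(R) = -33/8 (D(R) = (1/8)*(-33) = -33/8)
D(o) - 1*(-23066) = -33/8 - 1*(-23066) = -33/8 + 23066 = 184495/8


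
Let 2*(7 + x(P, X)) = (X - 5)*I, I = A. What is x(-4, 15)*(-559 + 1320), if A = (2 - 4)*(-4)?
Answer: 25113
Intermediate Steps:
A = 8 (A = -2*(-4) = 8)
I = 8
x(P, X) = -27 + 4*X (x(P, X) = -7 + ((X - 5)*8)/2 = -7 + ((-5 + X)*8)/2 = -7 + (-40 + 8*X)/2 = -7 + (-20 + 4*X) = -27 + 4*X)
x(-4, 15)*(-559 + 1320) = (-27 + 4*15)*(-559 + 1320) = (-27 + 60)*761 = 33*761 = 25113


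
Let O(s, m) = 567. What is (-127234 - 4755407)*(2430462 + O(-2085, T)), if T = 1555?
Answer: -11869841867589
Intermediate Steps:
(-127234 - 4755407)*(2430462 + O(-2085, T)) = (-127234 - 4755407)*(2430462 + 567) = -4882641*2431029 = -11869841867589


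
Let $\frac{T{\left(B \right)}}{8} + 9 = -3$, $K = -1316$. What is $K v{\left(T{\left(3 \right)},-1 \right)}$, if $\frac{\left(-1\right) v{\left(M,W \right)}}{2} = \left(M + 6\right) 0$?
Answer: $0$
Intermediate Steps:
$T{\left(B \right)} = -96$ ($T{\left(B \right)} = -72 + 8 \left(-3\right) = -72 - 24 = -96$)
$v{\left(M,W \right)} = 0$ ($v{\left(M,W \right)} = - 2 \left(M + 6\right) 0 = - 2 \left(6 + M\right) 0 = \left(-2\right) 0 = 0$)
$K v{\left(T{\left(3 \right)},-1 \right)} = \left(-1316\right) 0 = 0$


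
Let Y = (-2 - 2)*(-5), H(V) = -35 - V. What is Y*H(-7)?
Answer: -560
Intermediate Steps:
Y = 20 (Y = -4*(-5) = 20)
Y*H(-7) = 20*(-35 - 1*(-7)) = 20*(-35 + 7) = 20*(-28) = -560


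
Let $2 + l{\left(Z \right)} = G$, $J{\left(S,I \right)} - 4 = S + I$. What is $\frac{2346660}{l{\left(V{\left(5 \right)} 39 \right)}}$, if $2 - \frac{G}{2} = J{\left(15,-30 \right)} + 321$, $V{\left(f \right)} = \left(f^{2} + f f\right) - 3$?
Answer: $- \frac{391110}{103} \approx -3797.2$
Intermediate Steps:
$J{\left(S,I \right)} = 4 + I + S$ ($J{\left(S,I \right)} = 4 + \left(S + I\right) = 4 + \left(I + S\right) = 4 + I + S$)
$V{\left(f \right)} = -3 + 2 f^{2}$ ($V{\left(f \right)} = \left(f^{2} + f^{2}\right) - 3 = 2 f^{2} - 3 = -3 + 2 f^{2}$)
$G = -616$ ($G = 4 - 2 \left(\left(4 - 30 + 15\right) + 321\right) = 4 - 2 \left(-11 + 321\right) = 4 - 620 = -616$)
$l{\left(Z \right)} = -618$ ($l{\left(Z \right)} = -2 - 616 = -618$)
$\frac{2346660}{l{\left(V{\left(5 \right)} 39 \right)}} = \frac{2346660}{-618} = 2346660 \left(- \frac{1}{618}\right) = - \frac{391110}{103}$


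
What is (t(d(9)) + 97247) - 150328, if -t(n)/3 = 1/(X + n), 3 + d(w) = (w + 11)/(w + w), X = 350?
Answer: -166302800/3133 ≈ -53081.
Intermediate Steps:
d(w) = -3 + (11 + w)/(2*w) (d(w) = -3 + (w + 11)/(w + w) = -3 + (11 + w)/((2*w)) = -3 + (11 + w)*(1/(2*w)) = -3 + (11 + w)/(2*w))
t(n) = -3/(350 + n)
(t(d(9)) + 97247) - 150328 = (-3/(350 + (1/2)*(11 - 5*9)/9) + 97247) - 150328 = (-3/(350 + (1/2)*(1/9)*(11 - 45)) + 97247) - 150328 = (-3/(350 + (1/2)*(1/9)*(-34)) + 97247) - 150328 = (-3/(350 - 17/9) + 97247) - 150328 = (-3/3133/9 + 97247) - 150328 = (-3*9/3133 + 97247) - 150328 = (-27/3133 + 97247) - 150328 = 304674824/3133 - 150328 = -166302800/3133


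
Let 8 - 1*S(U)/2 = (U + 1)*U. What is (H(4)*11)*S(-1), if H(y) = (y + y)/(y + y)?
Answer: 176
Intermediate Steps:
S(U) = 16 - 2*U*(1 + U) (S(U) = 16 - 2*(U + 1)*U = 16 - 2*(1 + U)*U = 16 - 2*U*(1 + U))
H(y) = 1 (H(y) = (2*y)/((2*y)) = (2*y)*(1/(2*y)) = 1)
(H(4)*11)*S(-1) = (1*11)*(16 - 2*(-1) - 2*(-1)²) = 11*(16 + 2 - 2*1) = 11*(16 + 2 - 2) = 11*16 = 176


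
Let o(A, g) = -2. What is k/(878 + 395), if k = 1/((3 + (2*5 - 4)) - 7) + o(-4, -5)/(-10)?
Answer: 7/12730 ≈ 0.00054988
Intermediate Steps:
k = 7/10 (k = 1/((3 + (2*5 - 4)) - 7) - 2/(-10) = 1/((3 + (10 - 4)) - 7) - 2*(-1/10) = 1/((3 + 6) - 7) + 1/5 = 1/(9 - 7) + 1/5 = 1/2 + 1/5 = 7/10 ≈ 0.70000)
k/(878 + 395) = 7/(10*(878 + 395)) = (7/10)/1273 = (7/10)*(1/1273) = 7/12730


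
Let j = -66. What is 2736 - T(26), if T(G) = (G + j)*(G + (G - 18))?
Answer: 4096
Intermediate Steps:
T(G) = (-66 + G)*(-18 + 2*G) (T(G) = (G - 66)*(G + (G - 18)) = (-66 + G)*(G + (-18 + G)) = (-66 + G)*(-18 + 2*G))
2736 - T(26) = 2736 - (1188 - 150*26 + 2*26²) = 2736 - (1188 - 3900 + 2*676) = 2736 - (1188 - 3900 + 1352) = 2736 - 1*(-1360) = 2736 + 1360 = 4096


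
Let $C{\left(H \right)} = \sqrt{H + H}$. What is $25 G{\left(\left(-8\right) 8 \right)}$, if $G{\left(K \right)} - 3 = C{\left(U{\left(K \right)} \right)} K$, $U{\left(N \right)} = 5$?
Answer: $75 - 1600 \sqrt{10} \approx -4984.6$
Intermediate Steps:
$C{\left(H \right)} = \sqrt{2} \sqrt{H}$ ($C{\left(H \right)} = \sqrt{2 H} = \sqrt{2} \sqrt{H}$)
$G{\left(K \right)} = 3 + K \sqrt{10}$ ($G{\left(K \right)} = 3 + \sqrt{2} \sqrt{5} K = 3 + \sqrt{10} K = 3 + K \sqrt{10}$)
$25 G{\left(\left(-8\right) 8 \right)} = 25 \left(3 + \left(-8\right) 8 \sqrt{10}\right) = 25 \left(3 - 64 \sqrt{10}\right) = 75 - 1600 \sqrt{10}$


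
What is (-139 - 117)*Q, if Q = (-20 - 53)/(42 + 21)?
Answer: 18688/63 ≈ 296.63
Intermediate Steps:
Q = -73/63 ≈ -1.1587
(-139 - 117)*Q = (-139 - 117)*(-73/63) = -256*(-73/63) = 18688/63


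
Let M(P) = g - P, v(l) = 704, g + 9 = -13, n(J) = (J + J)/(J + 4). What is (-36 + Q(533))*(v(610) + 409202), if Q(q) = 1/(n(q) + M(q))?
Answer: -4382477616426/296969 ≈ -1.4757e+7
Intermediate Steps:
n(J) = 2*J/(4 + J) (n(J) = (2*J)/(4 + J) = 2*J/(4 + J))
g = -22 (g = -9 - 13 = -22)
M(P) = -22 - P
Q(q) = 1/(-22 - q + 2*q/(4 + q)) (Q(q) = 1/(2*q/(4 + q) + (-22 - q)) = 1/(-22 - q + 2*q/(4 + q)))
(-36 + Q(533))*(v(610) + 409202) = (-36 + (-4 - 1*533)/(88 + 533² + 24*533))*(704 + 409202) = (-36 + (-4 - 533)/(88 + 284089 + 12792))*409906 = (-36 - 537/296969)*409906 = -10691421/296969*409906 = -4382477616426/296969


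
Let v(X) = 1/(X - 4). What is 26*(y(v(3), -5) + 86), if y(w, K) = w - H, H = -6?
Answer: 2366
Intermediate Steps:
v(X) = 1/(-4 + X)
y(w, K) = 6 + w (y(w, K) = w - 1*(-6) = w + 6 = 6 + w)
26*(y(v(3), -5) + 86) = 26*((6 + 1/(-4 + 3)) + 86) = 26*((6 + 1/(-1)) + 86) = 26*((6 - 1) + 86) = 26*(5 + 86) = 26*91 = 2366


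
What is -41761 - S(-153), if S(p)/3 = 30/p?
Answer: -709927/17 ≈ -41760.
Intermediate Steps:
S(p) = 90/p (S(p) = 3*(30/p) = 90/p)
-41761 - S(-153) = -41761 - 90/(-153) = -41761 - 90*(-1)/153 = -41761 - 1*(-10/17) = -41761 + 10/17 = -709927/17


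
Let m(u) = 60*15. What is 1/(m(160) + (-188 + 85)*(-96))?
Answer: 1/10788 ≈ 9.2696e-5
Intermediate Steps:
m(u) = 900
1/(m(160) + (-188 + 85)*(-96)) = 1/(900 + (-188 + 85)*(-96)) = 1/(900 - 103*(-96)) = 1/(900 + 9888) = 1/10788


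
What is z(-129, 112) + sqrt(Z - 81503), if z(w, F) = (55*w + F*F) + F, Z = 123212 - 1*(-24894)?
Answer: 5561 + 149*sqrt(3) ≈ 5819.1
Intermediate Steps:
Z = 148106 (Z = 123212 + 24894 = 148106)
z(w, F) = F + F**2 + 55*w (z(w, F) = (55*w + F**2) + F = (F**2 + 55*w) + F = F + F**2 + 55*w)
z(-129, 112) + sqrt(Z - 81503) = (112 + 112**2 + 55*(-129)) + sqrt(148106 - 81503) = (112 + 12544 - 7095) + sqrt(66603) = 5561 + 149*sqrt(3)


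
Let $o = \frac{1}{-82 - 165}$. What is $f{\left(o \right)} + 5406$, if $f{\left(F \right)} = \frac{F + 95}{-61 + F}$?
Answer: $\frac{20358536}{3767} \approx 5404.4$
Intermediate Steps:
$o = - \frac{1}{247}$ ($o = \frac{1}{-247} = - \frac{1}{247} \approx -0.0040486$)
$f{\left(F \right)} = \frac{95 + F}{-61 + F}$
$f{\left(o \right)} + 5406 = \frac{95 - \frac{1}{247}}{-61 - \frac{1}{247}} + 5406 = \frac{1}{- \frac{15068}{247}} \cdot \frac{23464}{247} + 5406 = \left(- \frac{247}{15068}\right) \frac{23464}{247} + 5406 = - \frac{5866}{3767} + 5406 = \frac{20358536}{3767}$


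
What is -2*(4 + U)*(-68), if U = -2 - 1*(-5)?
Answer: 952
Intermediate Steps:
U = 3 (U = -2 + 5 = 3)
-2*(4 + U)*(-68) = -2*(4 + 3)*(-68) = -2*7*(-68) = -14*(-68) = 952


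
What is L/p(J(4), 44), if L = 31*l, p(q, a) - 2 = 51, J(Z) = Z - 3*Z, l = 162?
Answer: 5022/53 ≈ 94.755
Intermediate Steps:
J(Z) = -2*Z
p(q, a) = 53 (p(q, a) = 2 + 51 = 53)
L = 5022 (L = 31*162 = 5022)
L/p(J(4), 44) = 5022/53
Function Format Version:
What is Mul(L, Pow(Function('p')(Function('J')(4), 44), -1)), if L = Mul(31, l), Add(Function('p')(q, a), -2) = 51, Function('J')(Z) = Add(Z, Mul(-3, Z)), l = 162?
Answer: Rational(5022, 53) ≈ 94.755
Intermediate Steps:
Function('J')(Z) = Mul(-2, Z)
Function('p')(q, a) = 53 (Function('p')(q, a) = Add(2, 51) = 53)
L = 5022 (L = Mul(31, 162) = 5022)
Mul(L, Pow(Function('p')(Function('J')(4), 44), -1)) = Mul(5022, Pow(53, -1)) = Mul(5022, Rational(1, 53)) = Rational(5022, 53)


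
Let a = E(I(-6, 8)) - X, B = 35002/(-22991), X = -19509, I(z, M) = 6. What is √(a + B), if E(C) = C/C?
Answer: 4*√644494356833/22991 ≈ 139.67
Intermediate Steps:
E(C) = 1
B = -35002/22991 (B = 35002*(-1/22991) = -35002/22991 ≈ -1.5224)
a = 19510 (a = 1 - 1*(-19509) = 1 + 19509 = 19510)
√(a + B) = √(19510 - 35002/22991) = √(448519408/22991) = 4*√644494356833/22991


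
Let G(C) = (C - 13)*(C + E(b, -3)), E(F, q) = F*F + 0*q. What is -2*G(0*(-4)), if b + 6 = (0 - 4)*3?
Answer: 8424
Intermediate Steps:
b = -18 (b = -6 + (0 - 4)*3 = -6 - 4*3 = -6 - 12 = -18)
E(F, q) = F² (E(F, q) = F² + 0 = F²)
G(C) = (-13 + C)*(324 + C) (G(C) = (C - 13)*(C + (-18)²) = (-13 + C)*(C + 324) = (-13 + C)*(324 + C))
-2*G(0*(-4)) = -2*(-4212 + (0*(-4))² + 311*(0*(-4))) = -2*(-4212 + 0² + 311*0) = -2*(-4212 + 0 + 0) = -2*(-4212) = 8424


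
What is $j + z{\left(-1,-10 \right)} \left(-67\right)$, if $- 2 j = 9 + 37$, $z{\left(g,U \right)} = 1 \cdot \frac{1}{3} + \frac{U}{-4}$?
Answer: $- \frac{1277}{6} \approx -212.83$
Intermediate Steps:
$z{\left(g,U \right)} = \frac{1}{3} - \frac{U}{4}$ ($z{\left(g,U \right)} = 1 \cdot \frac{1}{3} + U \left(- \frac{1}{4}\right) = \frac{1}{3} - \frac{U}{4}$)
$j = -23$ ($j = - \frac{9 + 37}{2} = \left(- \frac{1}{2}\right) 46 = -23$)
$j + z{\left(-1,-10 \right)} \left(-67\right) = -23 + \left(\frac{1}{3} - - \frac{5}{2}\right) \left(-67\right) = -23 + \left(\frac{1}{3} + \frac{5}{2}\right) \left(-67\right) = -23 + \frac{17}{6} \left(-67\right) = -23 - \frac{1139}{6} = - \frac{1277}{6}$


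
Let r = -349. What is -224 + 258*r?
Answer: -90266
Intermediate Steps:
-224 + 258*r = -224 + 258*(-349) = -224 - 90042 = -90266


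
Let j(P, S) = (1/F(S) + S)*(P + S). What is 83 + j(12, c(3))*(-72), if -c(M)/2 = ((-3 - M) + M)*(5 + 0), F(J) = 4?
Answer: -91393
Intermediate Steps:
c(M) = 30 (c(M) = -2*((-3 - M) + M)*(5 + 0) = -(-6)*5 = -2*(-15) = 30)
j(P, S) = (1/4 + S)*(P + S)
83 + j(12, c(3))*(-72) = 83 + ((1/4)*12 + (1/4)*30 + 30*(12 + 30))*(-72) = 83 + (3 + 15/2 + 30*42)*(-72) = 83 + (3 + 15/2 + 1260)*(-72) = 83 + (2541/2)*(-72) = 83 - 91476 = -91393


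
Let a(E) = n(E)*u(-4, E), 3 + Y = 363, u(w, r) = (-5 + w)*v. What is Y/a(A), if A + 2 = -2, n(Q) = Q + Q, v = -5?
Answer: -1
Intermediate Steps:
u(w, r) = 25 - 5*w (u(w, r) = (-5 + w)*(-5) = 25 - 5*w)
n(Q) = 2*Q
A = -4 (A = -2 - 2 = -4)
Y = 360 (Y = -3 + 363 = 360)
a(E) = 90*E (a(E) = (2*E)*(25 - 5*(-4)) = (2*E)*(25 + 20) = (2*E)*45 = 90*E)
Y/a(A) = 360/((90*(-4))) = 360/(-360) = 360*(-1/360) = -1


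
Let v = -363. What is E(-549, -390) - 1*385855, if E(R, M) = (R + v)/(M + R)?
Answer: -120772311/313 ≈ -3.8585e+5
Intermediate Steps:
E(R, M) = (-363 + R)/(M + R) (E(R, M) = (R - 363)/(M + R) = (-363 + R)/(M + R))
E(-549, -390) - 1*385855 = (-363 - 549)/(-390 - 549) - 1*385855 = -912/(-939) - 385855 = -1/939*(-912) - 385855 = 304/313 - 385855 = -120772311/313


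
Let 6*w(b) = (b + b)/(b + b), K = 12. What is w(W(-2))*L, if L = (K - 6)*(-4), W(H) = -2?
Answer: -4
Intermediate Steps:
L = -24 (L = (12 - 6)*(-4) = 6*(-4) = -24)
w(b) = 1/6 (w(b) = ((b + b)/(b + b))/6 = ((2*b)/((2*b)))/6 = ((2*b)*(1/(2*b)))/6 = (1/6)*1 = 1/6)
w(W(-2))*L = (1/6)*(-24) = -4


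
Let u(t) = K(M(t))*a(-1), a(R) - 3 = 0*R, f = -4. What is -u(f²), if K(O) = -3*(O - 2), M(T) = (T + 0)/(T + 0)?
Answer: -9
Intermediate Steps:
M(T) = 1 (M(T) = T/T = 1)
K(O) = 6 - 3*O (K(O) = -3*(-2 + O) = 6 - 3*O)
a(R) = 3 (a(R) = 3 + 0*R = 3 + 0 = 3)
u(t) = 9 (u(t) = (6 - 3*1)*3 = (6 - 3)*3 = 3*3 = 9)
-u(f²) = -1*9 = -9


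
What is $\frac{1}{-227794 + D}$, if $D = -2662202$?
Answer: $- \frac{1}{2889996} \approx -3.4602 \cdot 10^{-7}$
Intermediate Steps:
$\frac{1}{-227794 + D} = \frac{1}{-227794 - 2662202} = \frac{1}{-2889996} = - \frac{1}{2889996}$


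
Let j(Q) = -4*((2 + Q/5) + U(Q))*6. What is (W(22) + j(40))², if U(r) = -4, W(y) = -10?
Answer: 23716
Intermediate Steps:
j(Q) = 48 - 24*Q/5 (j(Q) = -4*((2 + Q/5) - 4)*6 = -4*(-2 + Q/5)*6 = (8 - 4*Q/5)*6 = 48 - 24*Q/5)
(W(22) + j(40))² = (-10 + (48 - 24/5*40))² = (-10 + (48 - 192))² = (-10 - 144)² = (-154)² = 23716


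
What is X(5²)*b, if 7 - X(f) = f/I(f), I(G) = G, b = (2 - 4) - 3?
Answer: -30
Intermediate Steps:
b = -5 (b = -2 - 3 = -5)
X(f) = 6 (X(f) = 7 - f/f = 7 - 1*1 = 7 - 1 = 6)
X(5²)*b = 6*(-5) = -30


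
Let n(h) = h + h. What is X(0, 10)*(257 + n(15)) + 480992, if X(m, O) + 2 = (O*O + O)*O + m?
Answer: 796118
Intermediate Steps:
X(m, O) = -2 + m + O*(O + O²) (X(m, O) = -2 + ((O*O + O)*O + m) = -2 + ((O² + O)*O + m) = -2 + ((O + O²)*O + m) = -2 + (O*(O + O²) + m) = -2 + (m + O*(O + O²)) = -2 + m + O*(O + O²))
n(h) = 2*h
X(0, 10)*(257 + n(15)) + 480992 = (-2 + 0 + 10² + 10³)*(257 + 2*15) + 480992 = (-2 + 0 + 100 + 1000)*(257 + 30) + 480992 = 1098*287 + 480992 = 315126 + 480992 = 796118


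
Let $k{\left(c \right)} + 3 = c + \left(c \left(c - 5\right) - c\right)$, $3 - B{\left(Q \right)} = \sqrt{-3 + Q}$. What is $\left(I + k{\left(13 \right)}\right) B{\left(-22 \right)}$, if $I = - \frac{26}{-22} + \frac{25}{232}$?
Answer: $\frac{783129}{2552} - \frac{1305215 i}{2552} \approx 306.87 - 511.45 i$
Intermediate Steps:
$B{\left(Q \right)} = 3 - \sqrt{-3 + Q}$
$k{\left(c \right)} = -3 + c \left(-5 + c\right)$ ($k{\left(c \right)} = -3 + \left(c + \left(c \left(c - 5\right) - c\right)\right) = -3 + \left(c + \left(c \left(-5 + c\right) - c\right)\right) = -3 + \left(c + \left(- c + c \left(-5 + c\right)\right)\right) = -3 + c \left(-5 + c\right)$)
$I = \frac{3291}{2552}$ ($I = \left(-26\right) \left(- \frac{1}{22}\right) + 25 \cdot \frac{1}{232} = \frac{13}{11} + \frac{25}{232} = \frac{3291}{2552} \approx 1.2896$)
$\left(I + k{\left(13 \right)}\right) B{\left(-22 \right)} = \left(\frac{3291}{2552} - \left(68 - 169\right)\right) \left(3 - \sqrt{-3 - 22}\right) = \left(\frac{3291}{2552} - -101\right) \left(3 - \sqrt{-25}\right) = \left(\frac{3291}{2552} + 101\right) \left(3 - 5 i\right) = \frac{261043 \left(3 - 5 i\right)}{2552} = \frac{783129}{2552} - \frac{1305215 i}{2552}$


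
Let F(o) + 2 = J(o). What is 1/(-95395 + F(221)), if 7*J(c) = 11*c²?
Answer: -7/130528 ≈ -5.3628e-5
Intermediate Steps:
J(c) = 11*c²/7 (J(c) = (11*c²)/7 = 11*c²/7)
F(o) = -2 + 11*o²/7
1/(-95395 + F(221)) = 1/(-95395 + (-2 + (11/7)*221²)) = 1/(-95395 + (-2 + (11/7)*48841)) = 1/(-95395 + (-2 + 537251/7)) = 1/(-95395 + 537237/7) = 1/(-130528/7) = -7/130528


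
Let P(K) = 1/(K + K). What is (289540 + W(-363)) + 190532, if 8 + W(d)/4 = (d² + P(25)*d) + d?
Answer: 25140874/25 ≈ 1.0056e+6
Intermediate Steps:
P(K) = 1/(2*K)
W(d) = -32 + 4*d² + 102*d/25 (W(d) = -32 + 4*((d² + ((½)/25)*d) + d) = -32 + 4*((d² + ((½)*(1/25))*d) + d) = -32 + 4*((d² + d/50) + d) = -32 + 4*(d² + 51*d/50) = -32 + (4*d² + 102*d/25) = -32 + 4*d² + 102*d/25)
(289540 + W(-363)) + 190532 = (289540 + (-32 + 4*(-363)² + (102/25)*(-363))) + 190532 = (289540 + (-32 + 4*131769 - 37026/25)) + 190532 = (289540 + (-32 + 527076 - 37026/25)) + 190532 = (289540 + 13139074/25) + 190532 = 20377574/25 + 190532 = 25140874/25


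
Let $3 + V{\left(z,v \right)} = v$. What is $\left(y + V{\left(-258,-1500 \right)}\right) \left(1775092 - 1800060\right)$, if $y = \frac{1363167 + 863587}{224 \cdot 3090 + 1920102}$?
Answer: $\frac{48987253851488}{1306131} \approx 3.7506 \cdot 10^{7}$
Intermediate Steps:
$y = \frac{1113377}{1306131}$ ($y = \frac{2226754}{692160 + 1920102} = \frac{2226754}{2612262} = 2226754 \cdot \frac{1}{2612262} = \frac{1113377}{1306131} \approx 0.85242$)
$V{\left(z,v \right)} = -3 + v$
$\left(y + V{\left(-258,-1500 \right)}\right) \left(1775092 - 1800060\right) = \left(\frac{1113377}{1306131} - 1503\right) \left(1775092 - 1800060\right) = \left(\frac{1113377}{1306131} - 1503\right) \left(-24968\right) = \left(- \frac{1962001516}{1306131}\right) \left(-24968\right) = \frac{48987253851488}{1306131}$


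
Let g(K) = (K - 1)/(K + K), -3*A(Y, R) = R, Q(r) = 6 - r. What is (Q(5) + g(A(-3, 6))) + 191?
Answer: 771/4 ≈ 192.75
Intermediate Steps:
A(Y, R) = -R/3
g(K) = (-1 + K)/(2*K) (g(K) = (-1 + K)/((2*K)) = (-1 + K)*(1/(2*K)) = (-1 + K)/(2*K))
(Q(5) + g(A(-3, 6))) + 191 = ((6 - 1*5) + (-1 - ⅓*6)/(2*((-⅓*6)))) + 191 = ((6 - 5) + (½)*(-1 - 2)/(-2)) + 191 = (1 + (½)*(-½)*(-3)) + 191 = (1 + ¾) + 191 = 7/4 + 191 = 771/4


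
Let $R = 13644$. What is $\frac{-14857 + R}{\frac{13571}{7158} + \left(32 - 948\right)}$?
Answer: $\frac{8682654}{6543157} \approx 1.327$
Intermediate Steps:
$\frac{-14857 + R}{\frac{13571}{7158} + \left(32 - 948\right)} = \frac{-14857 + 13644}{\frac{13571}{7158} + \left(32 - 948\right)} = - \frac{1213}{13571 \cdot \frac{1}{7158} + \left(32 - 948\right)} = - \frac{1213}{\frac{13571}{7158} - 916} = - \frac{1213}{- \frac{6543157}{7158}} = \left(-1213\right) \left(- \frac{7158}{6543157}\right) = \frac{8682654}{6543157}$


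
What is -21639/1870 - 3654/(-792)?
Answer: -26023/3740 ≈ -6.9580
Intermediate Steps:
-21639/1870 - 3654/(-792) = -21639*1/1870 - 3654*(-1/792) = -21639/1870 + 203/44 = -26023/3740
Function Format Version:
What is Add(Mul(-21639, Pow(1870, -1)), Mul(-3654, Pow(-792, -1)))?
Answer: Rational(-26023, 3740) ≈ -6.9580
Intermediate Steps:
Add(Mul(-21639, Pow(1870, -1)), Mul(-3654, Pow(-792, -1))) = Add(Mul(-21639, Rational(1, 1870)), Mul(-3654, Rational(-1, 792))) = Add(Rational(-21639, 1870), Rational(203, 44)) = Rational(-26023, 3740)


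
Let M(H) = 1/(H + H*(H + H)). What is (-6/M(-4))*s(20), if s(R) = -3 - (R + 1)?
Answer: 4032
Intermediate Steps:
s(R) = -4 - R (s(R) = -3 - (1 + R) = -3 + (-1 - R) = -4 - R)
M(H) = 1/(H + 2*H**2) (M(H) = 1/(H + H*(2*H)) = 1/(H + 2*H**2))
(-6/M(-4))*s(20) = (-6/(1/((-4)*(1 + 2*(-4)))))*(-4 - 1*20) = (-6/((-1/(4*(1 - 8)))))*(-4 - 20) = -6/((-1/4/(-7)))*(-24) = -6/((-1/4*(-1/7)))*(-24) = -6/1/28*(-24) = -6*28*(-24) = -168*(-24) = 4032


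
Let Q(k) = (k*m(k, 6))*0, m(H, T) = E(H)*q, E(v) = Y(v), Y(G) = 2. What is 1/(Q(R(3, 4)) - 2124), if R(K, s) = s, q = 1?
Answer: -1/2124 ≈ -0.00047081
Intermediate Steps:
E(v) = 2
m(H, T) = 2 (m(H, T) = 2*1 = 2)
Q(k) = 0 (Q(k) = (k*2)*0 = (2*k)*0 = 0)
1/(Q(R(3, 4)) - 2124) = 1/(0 - 2124) = 1/(-2124) = -1/2124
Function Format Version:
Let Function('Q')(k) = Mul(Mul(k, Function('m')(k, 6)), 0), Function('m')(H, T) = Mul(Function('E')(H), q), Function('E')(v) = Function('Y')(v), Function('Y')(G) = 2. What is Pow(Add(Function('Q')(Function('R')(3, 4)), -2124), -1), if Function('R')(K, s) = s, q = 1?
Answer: Rational(-1, 2124) ≈ -0.00047081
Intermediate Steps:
Function('E')(v) = 2
Function('m')(H, T) = 2 (Function('m')(H, T) = Mul(2, 1) = 2)
Function('Q')(k) = 0 (Function('Q')(k) = Mul(Mul(k, 2), 0) = Mul(Mul(2, k), 0) = 0)
Pow(Add(Function('Q')(Function('R')(3, 4)), -2124), -1) = Pow(Add(0, -2124), -1) = Pow(-2124, -1) = Rational(-1, 2124)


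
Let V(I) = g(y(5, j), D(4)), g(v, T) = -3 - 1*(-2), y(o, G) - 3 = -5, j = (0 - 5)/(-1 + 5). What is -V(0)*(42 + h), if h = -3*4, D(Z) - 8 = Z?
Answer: 30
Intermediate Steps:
D(Z) = 8 + Z
j = -5/4 ≈ -1.2500
h = -12
y(o, G) = -2 (y(o, G) = 3 - 5 = -2)
g(v, T) = -1 (g(v, T) = -3 + 2 = -1)
V(I) = -1
-V(0)*(42 + h) = -(-1)*(42 - 12) = -(-1)*30 = -1*(-30) = 30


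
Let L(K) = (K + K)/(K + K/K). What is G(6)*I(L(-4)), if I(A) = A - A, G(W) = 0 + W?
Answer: 0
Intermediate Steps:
G(W) = W
L(K) = 2*K/(1 + K) (L(K) = (2*K)/(K + 1) = (2*K)/(1 + K) = 2*K/(1 + K))
I(A) = 0
G(6)*I(L(-4)) = 6*0 = 0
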